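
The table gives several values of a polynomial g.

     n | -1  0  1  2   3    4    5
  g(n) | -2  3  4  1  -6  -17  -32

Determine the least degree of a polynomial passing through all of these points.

Forward differences of the values at n = -1, 0, 1, 2, 3, 4, 5:
  g  : -2  3  4  1  -6  -17  -32
  Δ  : 5  1  -3  -7  -11  -15
  Δ^2: -4  -4  -4  -4  -4
  Δ^3: 0  0  0  0
  Δ^4: 0  0  0
  Δ^5: 0  0
  Δ^6: 0
The second differences are constant (-4) and nonzero, while all higher differences vanish, so the minimal degree is 2.

2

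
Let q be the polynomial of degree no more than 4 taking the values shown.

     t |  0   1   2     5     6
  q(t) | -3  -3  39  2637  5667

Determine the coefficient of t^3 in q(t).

-3

Write q(t) = at^4 + bt^3 + ct^2 + dt + e. Substituting each data point gives a linear system:
  e = -3
  a + b + c + d + e = -3
  16a + 8b + 4c + 2d + e = 39
  625a + 125b + 25c + 5d + e = 2637
  1296a + 216b + 36c + 6d + e = 5667
Solving the system yields a = 5, b = -3, c = -5, d = 3, e = -3.
So q(t) = 5t^4 - 3t^3 - 5t^2 + 3t - 3.
The coefficient of t^3 is -3.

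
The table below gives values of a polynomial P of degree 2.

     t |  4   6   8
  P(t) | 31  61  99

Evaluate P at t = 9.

Forward differences of the values at t = 4, 6, 8:
  P  : 31  61  99
  Δ  : 30  38
  Δ^2: 8
The second differences are constant, confirming degree 2.
Interpolating (Newton forward form) and evaluating at t = 9 gives P(9) = 121.

121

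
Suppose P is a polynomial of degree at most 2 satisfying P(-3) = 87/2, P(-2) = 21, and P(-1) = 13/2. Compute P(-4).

Write P(u) = au^2 + bu + c. Substituting each data point gives a linear system:
  9a - 3b + c = 87/2
  4a - 2b + c = 21
  a - b + c = 13/2
Solving the system yields a = 4, b = -5/2, c = 0.
So P(u) = 4u^2 - (5/2)u.
Then P(-4) = 74.

74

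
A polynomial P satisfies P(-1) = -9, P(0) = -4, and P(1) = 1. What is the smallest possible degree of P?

1

Forward differences of the values at t = -1, 0, 1:
  P  : -9  -4  1
  Δ  : 5  5
  Δ^2: 0
The first differences are constant (5) and nonzero, while all higher differences vanish, so the minimal degree is 1.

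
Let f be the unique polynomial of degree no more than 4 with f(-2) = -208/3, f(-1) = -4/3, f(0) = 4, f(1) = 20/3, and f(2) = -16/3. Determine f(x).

f(x) = -3x^4 + 4x^3 + (5/3)x^2 + 4

Write f(x) = ax^4 + bx^3 + cx^2 + dx + e. Substituting each data point gives a linear system:
  16a - 8b + 4c - 2d + e = -208/3
  a - b + c - d + e = -4/3
  e = 4
  a + b + c + d + e = 20/3
  16a + 8b + 4c + 2d + e = -16/3
Solving the system yields a = -3, b = 4, c = 5/3, d = 0, e = 4.
So f(x) = -3x^4 + 4x^3 + (5/3)x^2 + 4.
Check: f(0) = 4. ✓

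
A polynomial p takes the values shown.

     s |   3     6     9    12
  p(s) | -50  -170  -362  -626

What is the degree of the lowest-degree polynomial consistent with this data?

2

Forward differences of the values at s = 3, 6, 9, 12:
  p  : -50  -170  -362  -626
  Δ  : -120  -192  -264
  Δ^2: -72  -72
  Δ^3: 0
The second differences are constant (-72) and nonzero, while all higher differences vanish, so the minimal degree is 2.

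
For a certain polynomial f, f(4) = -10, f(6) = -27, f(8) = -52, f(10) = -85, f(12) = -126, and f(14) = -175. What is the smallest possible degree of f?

2

Forward differences of the values at s = 4, 6, 8, 10, 12, 14:
  f  : -10  -27  -52  -85  -126  -175
  Δ  : -17  -25  -33  -41  -49
  Δ^2: -8  -8  -8  -8
  Δ^3: 0  0  0
  Δ^4: 0  0
  Δ^5: 0
The second differences are constant (-8) and nonzero, while all higher differences vanish, so the minimal degree is 2.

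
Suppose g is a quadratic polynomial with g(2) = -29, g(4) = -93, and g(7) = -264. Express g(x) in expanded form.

g(x) = -5x^2 - 2x - 5

Write g(x) = ax^2 + bx + c. Substituting each data point gives a linear system:
  4a + 2b + c = -29
  16a + 4b + c = -93
  49a + 7b + c = -264
Solving the system yields a = -5, b = -2, c = -5.
So g(x) = -5x² - 2x - 5.
Check: g(7) = -264. ✓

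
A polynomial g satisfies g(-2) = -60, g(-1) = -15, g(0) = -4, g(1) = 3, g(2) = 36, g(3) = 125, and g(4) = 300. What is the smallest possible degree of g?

Forward differences of the values at u = -2, -1, 0, 1, 2, 3, 4:
  g  : -60  -15  -4  3  36  125  300
  Δ  : 45  11  7  33  89  175
  Δ^2: -34  -4  26  56  86
  Δ^3: 30  30  30  30
  Δ^4: 0  0  0
  Δ^5: 0  0
  Δ^6: 0
The third differences are constant (30) and nonzero, while all higher differences vanish, so the minimal degree is 3.

3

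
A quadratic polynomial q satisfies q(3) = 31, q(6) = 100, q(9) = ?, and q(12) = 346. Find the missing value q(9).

The 3 known points determine the degree-2 polynomial uniquely.
Write q(n) = an^2 + bn + c. Substituting each data point gives a linear system:
  9a + 3b + c = 31
  36a + 6b + c = 100
  144a + 12b + c = 346
Solving the system yields a = 2, b = 5, c = -2.
So q(n) = 2n² + 5n - 2.
Then q(9) = 205.

205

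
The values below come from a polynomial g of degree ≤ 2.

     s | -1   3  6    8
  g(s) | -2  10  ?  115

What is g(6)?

61

The 3 known points determine the degree-2 polynomial uniquely.
Write g(s) = as^2 + bs + c. Substituting each data point gives a linear system:
  a - b + c = -2
  9a + 3b + c = 10
  64a + 8b + c = 115
Solving the system yields a = 2, b = -1, c = -5.
So g(s) = 2s^2 - s - 5.
Then g(6) = 61.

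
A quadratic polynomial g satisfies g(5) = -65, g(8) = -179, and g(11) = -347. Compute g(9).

-229

Using the Lagrange interpolation formula with nodes 5, 8, 11:
  L_0(u) = (u - 8)(u - 11) / 18
  L_1(u) = (u - 5)(u - 11) / -9
  L_2(u) = (u - 5)(u - 8) / 18
Then g(u) = -65·L_0(u) - 179·L_1(u) - 347·L_2(u).
Expanding and collecting terms gives g(u) = -3u^2 + u + 5.
Evaluating at u = 9: g(9) = -229.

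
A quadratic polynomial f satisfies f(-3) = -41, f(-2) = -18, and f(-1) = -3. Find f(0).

Forward differences of the values at s = -3, -2, -1:
  f  : -41  -18  -3
  Δ  : 23  15
  Δ^2: -8
The second differences are constant, confirming degree 2.
Interpolating (Newton forward form) and evaluating at s = 0 gives f(0) = 4.

4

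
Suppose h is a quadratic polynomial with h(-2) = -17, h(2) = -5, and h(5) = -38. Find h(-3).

-30

Write h(x) = ax^2 + bx + c. Substituting each data point gives a linear system:
  4a - 2b + c = -17
  4a + 2b + c = -5
  25a + 5b + c = -38
Solving the system yields a = -2, b = 3, c = -3.
So h(x) = -2x² + 3x - 3.
Then h(-3) = -30.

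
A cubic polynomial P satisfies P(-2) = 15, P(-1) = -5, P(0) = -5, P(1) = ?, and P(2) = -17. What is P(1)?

-3

The 4 known points determine the degree-3 polynomial uniquely.
Write P(x) = ax^3 + bx^2 + cx + d. Substituting each data point gives a linear system:
  -8a + 4b - 2c + d = 15
  -a + b - c + d = -5
  d = -5
  8a + 4b + 2c + d = -17
Solving the system yields a = -3, b = 1, c = 4, d = -5.
So P(x) = -3x^3 + x^2 + 4x - 5.
Then P(1) = -3.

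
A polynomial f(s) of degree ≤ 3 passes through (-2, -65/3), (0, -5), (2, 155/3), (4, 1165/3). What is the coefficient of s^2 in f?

Write f(s) = as^3 + bs^2 + cs + d. Substituting each data point gives a linear system:
  -8a + 4b - 2c + d = -65/3
  d = -5
  8a + 4b + 2c + d = 155/3
  64a + 16b + 4c + d = 1165/3
Solving the system yields a = 5, b = 5, c = -5/3, d = -5.
So f(s) = 5s³ + 5s² - (5/3)s - 5.
The coefficient of s^2 is 5.

5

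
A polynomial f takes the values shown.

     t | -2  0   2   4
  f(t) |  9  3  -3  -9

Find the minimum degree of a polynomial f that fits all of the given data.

Forward differences of the values at t = -2, 0, 2, 4:
  f  : 9  3  -3  -9
  Δ  : -6  -6  -6
  Δ^2: 0  0
  Δ^3: 0
The first differences are constant (-6) and nonzero, while all higher differences vanish, so the minimal degree is 1.

1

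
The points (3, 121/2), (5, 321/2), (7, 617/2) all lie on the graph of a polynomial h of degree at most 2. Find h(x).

Write h(x) = ax^2 + bx + c. Substituting each data point gives a linear system:
  9a + 3b + c = 121/2
  25a + 5b + c = 321/2
  49a + 7b + c = 617/2
Solving the system yields a = 6, b = 2, c = 1/2.
So h(x) = 6x^2 + 2x + 1/2.
Check: h(7) = 617/2. ✓

h(x) = 6x^2 + 2x + 1/2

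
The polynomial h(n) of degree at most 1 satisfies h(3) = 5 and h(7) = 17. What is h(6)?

Write h(n) = an + b. Substituting each data point gives a linear system:
  3a + b = 5
  7a + b = 17
Solving the system yields a = 3, b = -4.
So h(n) = 3n - 4.
Then h(6) = 14.

14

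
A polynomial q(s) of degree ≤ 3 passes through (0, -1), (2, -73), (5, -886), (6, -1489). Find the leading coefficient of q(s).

Write q(s) = as^3 + bs^2 + cs + d. Substituting each data point gives a linear system:
  d = -1
  8a + 4b + 2c + d = -73
  125a + 25b + 5c + d = -886
  216a + 36b + 6c + d = -1489
Solving the system yields a = -6, b = -5, c = -2, d = -1.
So q(s) = -6s³ - 5s² - 2s - 1.
The leading coefficient is -6.

-6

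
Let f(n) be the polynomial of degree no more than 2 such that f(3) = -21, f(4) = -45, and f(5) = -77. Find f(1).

3

Write f(n) = an^2 + bn + c. Substituting each data point gives a linear system:
  9a + 3b + c = -21
  16a + 4b + c = -45
  25a + 5b + c = -77
Solving the system yields a = -4, b = 4, c = 3.
So f(n) = -4n² + 4n + 3.
Then f(1) = 3.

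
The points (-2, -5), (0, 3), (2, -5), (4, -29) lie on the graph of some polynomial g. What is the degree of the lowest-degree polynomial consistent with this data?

Forward differences of the values at t = -2, 0, 2, 4:
  g  : -5  3  -5  -29
  Δ  : 8  -8  -24
  Δ^2: -16  -16
  Δ^3: 0
The second differences are constant (-16) and nonzero, while all higher differences vanish, so the minimal degree is 2.

2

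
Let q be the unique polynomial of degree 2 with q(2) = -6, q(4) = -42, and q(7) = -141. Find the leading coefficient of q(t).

Write q(t) = at^2 + bt + c. Substituting each data point gives a linear system:
  4a + 2b + c = -6
  16a + 4b + c = -42
  49a + 7b + c = -141
Solving the system yields a = -3, b = 0, c = 6.
So q(t) = -3t² + 6.
The leading coefficient is -3.

-3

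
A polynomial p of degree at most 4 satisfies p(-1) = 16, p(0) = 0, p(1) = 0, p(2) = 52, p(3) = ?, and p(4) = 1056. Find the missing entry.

The 5 known points determine the degree-4 polynomial uniquely.
Write p(n) = an^4 + bn^3 + cn^2 + dn + e. Substituting each data point gives a linear system:
  a - b + c - d + e = 16
  e = 0
  a + b + c + d + e = 0
  16a + 8b + 4c + 2d + e = 52
  256a + 64b + 16c + 4d + e = 1056
Solving the system yields a = 5, b = -4, c = 3, d = -4, e = 0.
So p(n) = 5n^4 - 4n^3 + 3n^2 - 4n.
Then p(3) = 312.

312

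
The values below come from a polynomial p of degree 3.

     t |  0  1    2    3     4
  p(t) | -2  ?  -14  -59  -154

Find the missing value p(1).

On equispaced nodes a degree-3 polynomial has vanishing fourth forward difference, so
  p(0) - 4·p(1) + 6·p(2) - 4·p(3) + p(4) = 0.
Substituting the known values and solving for p(1):
  -4·p(1) = 4
  p(1) = -1.

-1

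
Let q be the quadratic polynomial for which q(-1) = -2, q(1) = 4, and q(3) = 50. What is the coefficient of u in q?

3

Write q(u) = au^2 + bu + c. Substituting each data point gives a linear system:
  a - b + c = -2
  a + b + c = 4
  9a + 3b + c = 50
Solving the system yields a = 5, b = 3, c = -4.
So q(u) = 5u^2 + 3u - 4.
The coefficient of u is 3.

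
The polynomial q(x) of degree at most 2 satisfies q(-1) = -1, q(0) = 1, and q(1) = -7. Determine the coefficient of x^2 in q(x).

-5

Write q(x) = ax^2 + bx + c. Substituting each data point gives a linear system:
  a - b + c = -1
  c = 1
  a + b + c = -7
Solving the system yields a = -5, b = -3, c = 1.
So q(x) = -5x^2 - 3x + 1.
The leading coefficient is -5.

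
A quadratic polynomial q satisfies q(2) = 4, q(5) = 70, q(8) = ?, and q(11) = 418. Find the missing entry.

The 3 known points determine the degree-2 polynomial uniquely.
Write q(s) = as^2 + bs + c. Substituting each data point gives a linear system:
  4a + 2b + c = 4
  25a + 5b + c = 70
  121a + 11b + c = 418
Solving the system yields a = 4, b = -6, c = 0.
So q(s) = 4s^2 - 6s.
Then q(8) = 208.

208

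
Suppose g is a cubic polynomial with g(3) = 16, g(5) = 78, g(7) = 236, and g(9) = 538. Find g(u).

Write g(u) = au^3 + bu^2 + cu + d. Substituting each data point gives a linear system:
  27a + 9b + 3c + d = 16
  125a + 25b + 5c + d = 78
  343a + 49b + 7c + d = 236
  729a + 81b + 9c + d = 538
Solving the system yields a = 1, b = -3, c = 6, d = -2.
So g(u) = u^3 - 3u^2 + 6u - 2.
Check: g(3) = 16. ✓

g(u) = u^3 - 3u^2 + 6u - 2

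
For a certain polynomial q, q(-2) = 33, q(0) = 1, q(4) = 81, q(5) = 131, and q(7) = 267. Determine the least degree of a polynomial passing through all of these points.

2

Divided differences on the nodes -2, 0, 4, 5, 7:
  order 0: 33  1  81  131  267
  order 1: -16  20  50  68
  order 2: 6  6  6
  order 3: 0  0
  order 4: 0
The order-2 divided differences are all 6 (nonzero) and every higher order vanishes, so the data lies on a polynomial of degree exactly 2.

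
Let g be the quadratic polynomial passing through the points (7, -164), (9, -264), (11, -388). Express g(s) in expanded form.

Write g(s) = as^2 + bs + c. Substituting each data point gives a linear system:
  49a + 7b + c = -164
  81a + 9b + c = -264
  121a + 11b + c = -388
Solving the system yields a = -3, b = -2, c = -3.
So g(s) = -3s² - 2s - 3.
Check: g(7) = -164. ✓

g(s) = -3s^2 - 2s - 3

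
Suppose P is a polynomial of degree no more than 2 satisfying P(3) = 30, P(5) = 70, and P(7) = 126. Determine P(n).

P(n) = 2n^2 + 4n

Write P(n) = an^2 + bn + c. Substituting each data point gives a linear system:
  9a + 3b + c = 30
  25a + 5b + c = 70
  49a + 7b + c = 126
Solving the system yields a = 2, b = 4, c = 0.
So P(n) = 2n² + 4n.
Check: P(5) = 70. ✓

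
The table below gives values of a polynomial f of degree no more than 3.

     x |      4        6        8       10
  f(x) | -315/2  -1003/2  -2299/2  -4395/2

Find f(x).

Write f(x) = ax^3 + bx^2 + cx + d. Substituting each data point gives a linear system:
  64a + 16b + 4c + d = -315/2
  216a + 36b + 6c + d = -1003/2
  512a + 64b + 8c + d = -2299/2
  1000a + 100b + 10c + d = -4395/2
Solving the system yields a = -2, b = -2, c = 0, d = 5/2.
So f(x) = -2x^3 - 2x^2 + 5/2.
Check: f(6) = -1003/2. ✓

f(x) = -2x^3 - 2x^2 + 5/2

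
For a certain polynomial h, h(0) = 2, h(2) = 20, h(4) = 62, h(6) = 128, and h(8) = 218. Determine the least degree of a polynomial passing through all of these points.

2

Forward differences of the values at u = 0, 2, 4, 6, 8:
  h  : 2  20  62  128  218
  Δ  : 18  42  66  90
  Δ^2: 24  24  24
  Δ^3: 0  0
  Δ^4: 0
The second differences are constant (24) and nonzero, while all higher differences vanish, so the minimal degree is 2.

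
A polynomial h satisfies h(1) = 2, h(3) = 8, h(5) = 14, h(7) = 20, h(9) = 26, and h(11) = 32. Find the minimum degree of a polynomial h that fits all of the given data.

Forward differences of the values at x = 1, 3, 5, 7, 9, 11:
  h  : 2  8  14  20  26  32
  Δ  : 6  6  6  6  6
  Δ^2: 0  0  0  0
  Δ^3: 0  0  0
  Δ^4: 0  0
  Δ^5: 0
The first differences are constant (6) and nonzero, while all higher differences vanish, so the minimal degree is 1.

1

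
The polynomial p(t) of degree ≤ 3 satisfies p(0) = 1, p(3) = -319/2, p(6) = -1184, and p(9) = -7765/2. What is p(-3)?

215/2

Forward differences of the values at t = 0, 3, 6, 9:
  p  : 1  -319/2  -1184  -7765/2
  Δ  : -321/2  -2049/2  -5397/2
  Δ^2: -864  -1674
  Δ^3: -810
The third differences are constant, confirming degree 3.
Interpolating (Newton forward form) and evaluating at t = -3 gives p(-3) = 215/2.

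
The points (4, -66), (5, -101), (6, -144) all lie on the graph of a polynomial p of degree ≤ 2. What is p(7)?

Using the Lagrange interpolation formula with nodes 4, 5, 6:
  L_0(n) = (n - 5)(n - 6) / 2
  L_1(n) = (n - 4)(n - 6) / -1
  L_2(n) = (n - 4)(n - 5) / 2
Then p(n) = -66·L_0(n) - 101·L_1(n) - 144·L_2(n).
Expanding and collecting terms gives p(n) = -4n² + n - 6.
Evaluating at n = 7: p(7) = -195.

-195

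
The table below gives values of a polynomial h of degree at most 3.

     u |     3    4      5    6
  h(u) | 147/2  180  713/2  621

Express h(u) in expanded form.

Write h(u) = au^3 + bu^2 + cu + d. Substituting each data point gives a linear system:
  27a + 9b + 3c + d = 147/2
  64a + 16b + 4c + d = 180
  125a + 25b + 5c + d = 713/2
  216a + 36b + 6c + d = 621
Solving the system yields a = 3, b = -1, c = 5/2, d = -6.
So h(u) = 3u^3 - u^2 + (5/2)u - 6.
Check: h(4) = 180. ✓

h(u) = 3u^3 - u^2 + (5/2)u - 6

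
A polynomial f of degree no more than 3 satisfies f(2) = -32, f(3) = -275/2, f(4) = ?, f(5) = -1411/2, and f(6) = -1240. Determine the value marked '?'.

-350

On equispaced nodes a degree-3 polynomial has vanishing fourth forward difference, so
  f(2) - 4·f(3) + 6·f(4) - 4·f(5) + f(6) = 0.
Substituting the known values and solving for f(4):
  6·f(4) = -2100
  f(4) = -350.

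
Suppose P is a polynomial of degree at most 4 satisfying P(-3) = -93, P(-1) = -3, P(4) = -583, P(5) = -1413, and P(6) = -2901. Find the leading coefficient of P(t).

-2

Write P(t) = at^4 + bt^3 + ct^2 + dt + e. Substituting each data point gives a linear system:
  81a - 27b + 9c - 3d + e = -93
  a - b + c - d + e = -3
  256a + 64b + 16c + 4d + e = -583
  625a + 125b + 25c + 5d + e = -1413
  1296a + 216b + 36c + 6d + e = -2901
Solving the system yields a = -2, b = -2, c = 3, d = 3, e = -3.
So P(t) = -2t^4 - 2t^3 + 3t^2 + 3t - 3.
The leading coefficient is -2.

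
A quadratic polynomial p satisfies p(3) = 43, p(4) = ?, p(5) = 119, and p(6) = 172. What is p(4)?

On equispaced nodes a degree-2 polynomial has vanishing third forward difference, so
  - p(3) + 3·p(4) - 3·p(5) + p(6) = 0.
Substituting the known values and solving for p(4):
  3·p(4) = 228
  p(4) = 76.

76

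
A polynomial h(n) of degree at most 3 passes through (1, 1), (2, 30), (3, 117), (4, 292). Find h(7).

1645

Write h(n) = an^3 + bn^2 + cn + d. Substituting each data point gives a linear system:
  a + b + c + d = 1
  8a + 4b + 2c + d = 30
  27a + 9b + 3c + d = 117
  64a + 16b + 4c + d = 292
Solving the system yields a = 5, b = -1, c = -3, d = 0.
So h(n) = 5n^3 - n^2 - 3n.
Then h(7) = 1645.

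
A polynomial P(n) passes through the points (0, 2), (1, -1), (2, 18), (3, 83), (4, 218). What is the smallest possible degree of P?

Forward differences of the values at n = 0, 1, 2, 3, 4:
  P  : 2  -1  18  83  218
  Δ  : -3  19  65  135
  Δ^2: 22  46  70
  Δ^3: 24  24
  Δ^4: 0
The third differences are constant (24) and nonzero, while all higher differences vanish, so the minimal degree is 3.

3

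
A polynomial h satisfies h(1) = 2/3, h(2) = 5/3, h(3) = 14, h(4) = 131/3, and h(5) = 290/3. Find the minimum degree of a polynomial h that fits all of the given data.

Forward differences of the values at s = 1, 2, 3, 4, 5:
  h  : 2/3  5/3  14  131/3  290/3
  Δ  : 1  37/3  89/3  53
  Δ^2: 34/3  52/3  70/3
  Δ^3: 6  6
  Δ^4: 0
The third differences are constant (6) and nonzero, while all higher differences vanish, so the minimal degree is 3.

3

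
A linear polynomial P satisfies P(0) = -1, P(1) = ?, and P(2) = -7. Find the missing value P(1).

-4

The 2 known points determine the degree-1 polynomial uniquely.
Write P(u) = au + b. Substituting each data point gives a linear system:
  b = -1
  2a + b = -7
Solving the system yields a = -3, b = -1.
So P(u) = -3u - 1.
Then P(1) = -4.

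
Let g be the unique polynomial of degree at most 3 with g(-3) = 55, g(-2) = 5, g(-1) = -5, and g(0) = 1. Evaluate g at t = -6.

Forward differences of the values at t = -3, -2, -1, 0:
  g  : 55  5  -5  1
  Δ  : -50  -10  6
  Δ^2: 40  16
  Δ^3: -24
The third differences are constant, confirming degree 3.
Interpolating (Newton forward form) and evaluating at t = -6 gives g(-6) = 685.

685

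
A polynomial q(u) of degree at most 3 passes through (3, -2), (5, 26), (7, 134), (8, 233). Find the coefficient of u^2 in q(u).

Write q(u) = au^3 + bu^2 + cu + d. Substituting each data point gives a linear system:
  27a + 9b + 3c + d = -2
  125a + 25b + 5c + d = 26
  343a + 49b + 7c + d = 134
  512a + 64b + 8c + d = 233
Solving the system yields a = 1, b = -5, c = 5, d = 1.
So q(u) = u³ - 5u² + 5u + 1.
The coefficient of u^2 is -5.

-5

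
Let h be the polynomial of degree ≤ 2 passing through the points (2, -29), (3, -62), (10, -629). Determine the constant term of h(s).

1

Write h(s) = as^2 + bs + c. Substituting each data point gives a linear system:
  4a + 2b + c = -29
  9a + 3b + c = -62
  100a + 10b + c = -629
Solving the system yields a = -6, b = -3, c = 1.
So h(s) = -6s^2 - 3s + 1.
The constant term is 1.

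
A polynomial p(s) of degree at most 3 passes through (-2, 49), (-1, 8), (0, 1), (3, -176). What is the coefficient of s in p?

-2

Write p(s) = as^3 + bs^2 + cs + d. Substituting each data point gives a linear system:
  -8a + 4b - 2c + d = 49
  -a + b - c + d = 8
  d = 1
  27a + 9b + 3c + d = -176
Solving the system yields a = -6, b = -1, c = -2, d = 1.
So p(s) = -6s^3 - s^2 - 2s + 1.
The coefficient of s is -2.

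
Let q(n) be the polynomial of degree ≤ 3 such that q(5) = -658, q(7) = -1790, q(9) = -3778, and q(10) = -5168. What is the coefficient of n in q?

Write q(n) = an^3 + bn^2 + cn + d. Substituting each data point gives a linear system:
  125a + 25b + 5c + d = -658
  343a + 49b + 7c + d = -1790
  729a + 81b + 9c + d = -3778
  1000a + 100b + 10c + d = -5168
Solving the system yields a = -5, b = -2, c = 3, d = 2.
So q(n) = -5n^3 - 2n^2 + 3n + 2.
The coefficient of n is 3.

3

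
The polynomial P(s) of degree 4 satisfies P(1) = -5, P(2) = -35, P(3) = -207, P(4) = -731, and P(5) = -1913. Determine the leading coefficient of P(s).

Write P(s) = as^4 + bs^3 + cs^2 + ds + e. Substituting each data point gives a linear system:
  a + b + c + d + e = -5
  16a + 8b + 4c + 2d + e = -35
  81a + 27b + 9c + 3d + e = -207
  256a + 64b + 16c + 4d + e = -731
  625a + 125b + 25c + 5d + e = -1913
Solving the system yields a = -4, b = 5, c = -1, d = -2, e = -3.
So P(s) = -4s^4 + 5s^3 - s^2 - 2s - 3.
The leading coefficient is -4.

-4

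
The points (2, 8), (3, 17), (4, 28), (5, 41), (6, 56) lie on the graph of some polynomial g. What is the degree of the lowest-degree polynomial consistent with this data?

2

Forward differences of the values at t = 2, 3, 4, 5, 6:
  g  : 8  17  28  41  56
  Δ  : 9  11  13  15
  Δ^2: 2  2  2
  Δ^3: 0  0
  Δ^4: 0
The second differences are constant (2) and nonzero, while all higher differences vanish, so the minimal degree is 2.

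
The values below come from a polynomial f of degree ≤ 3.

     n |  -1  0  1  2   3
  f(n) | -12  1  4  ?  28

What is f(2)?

9

On equispaced nodes a degree-3 polynomial has vanishing fourth forward difference, so
  f(-1) - 4·f(0) + 6·f(1) - 4·f(2) + f(3) = 0.
Substituting the known values and solving for f(2):
  -4·f(2) = -36
  f(2) = 9.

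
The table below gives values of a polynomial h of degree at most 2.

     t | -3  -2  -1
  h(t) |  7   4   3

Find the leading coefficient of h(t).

1

Write h(t) = at^2 + bt + c. Substituting each data point gives a linear system:
  9a - 3b + c = 7
  4a - 2b + c = 4
  a - b + c = 3
Solving the system yields a = 1, b = 2, c = 4.
So h(t) = t^2 + 2t + 4.
The leading coefficient is 1.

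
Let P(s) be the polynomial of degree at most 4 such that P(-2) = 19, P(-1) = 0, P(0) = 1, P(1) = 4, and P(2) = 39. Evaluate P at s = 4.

565

Write P(s) = as^4 + bs^3 + cs^2 + ds + e. Substituting each data point gives a linear system:
  16a - 8b + 4c - 2d + e = 19
  a - b + c - d + e = 0
  e = 1
  a + b + c + d + e = 4
  16a + 8b + 4c + 2d + e = 39
Solving the system yields a = 2, b = 1, c = -1, d = 1, e = 1.
So P(s) = 2s^4 + s^3 - s^2 + s + 1.
Then P(4) = 565.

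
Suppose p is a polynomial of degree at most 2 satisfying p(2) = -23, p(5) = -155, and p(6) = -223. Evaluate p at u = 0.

Using the Lagrange interpolation formula with nodes 2, 5, 6:
  L_0(u) = (u - 5)(u - 6) / 12
  L_1(u) = (u - 2)(u - 6) / -3
  L_2(u) = (u - 2)(u - 5) / 4
Then p(u) = -23·L_0(u) - 155·L_1(u) - 223·L_2(u).
Expanding and collecting terms gives p(u) = -6u^2 - 2u + 5.
Evaluating at u = 0: p(0) = 5.

5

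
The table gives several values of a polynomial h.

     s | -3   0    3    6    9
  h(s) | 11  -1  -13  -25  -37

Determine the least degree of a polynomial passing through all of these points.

Forward differences of the values at s = -3, 0, 3, 6, 9:
  h  : 11  -1  -13  -25  -37
  Δ  : -12  -12  -12  -12
  Δ^2: 0  0  0
  Δ^3: 0  0
  Δ^4: 0
The first differences are constant (-12) and nonzero, while all higher differences vanish, so the minimal degree is 1.

1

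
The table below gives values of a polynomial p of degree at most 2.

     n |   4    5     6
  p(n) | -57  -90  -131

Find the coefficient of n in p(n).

3

Write p(n) = an^2 + bn + c. Substituting each data point gives a linear system:
  16a + 4b + c = -57
  25a + 5b + c = -90
  36a + 6b + c = -131
Solving the system yields a = -4, b = 3, c = -5.
So p(n) = -4n^2 + 3n - 5.
The coefficient of n is 3.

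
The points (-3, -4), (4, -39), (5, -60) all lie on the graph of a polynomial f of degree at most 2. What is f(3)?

Using the Lagrange interpolation formula with nodes -3, 4, 5:
  L_0(s) = (s - 4)(s - 5) / 56
  L_1(s) = (s + 3)(s - 5) / -7
  L_2(s) = (s + 3)(s - 4) / 8
Then f(s) = -4·L_0(s) - 39·L_1(s) - 60·L_2(s).
Expanding and collecting terms gives f(s) = -2s^2 - 3s + 5.
Evaluating at s = 3: f(3) = -22.

-22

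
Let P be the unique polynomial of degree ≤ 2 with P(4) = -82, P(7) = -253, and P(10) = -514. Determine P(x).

P(x) = -5x^2 - 2x + 6

Write P(x) = ax^2 + bx + c. Substituting each data point gives a linear system:
  16a + 4b + c = -82
  49a + 7b + c = -253
  100a + 10b + c = -514
Solving the system yields a = -5, b = -2, c = 6.
So P(x) = -5x² - 2x + 6.
Check: P(10) = -514. ✓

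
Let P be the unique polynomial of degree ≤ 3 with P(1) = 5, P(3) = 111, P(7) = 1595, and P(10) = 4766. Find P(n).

Write P(n) = an^3 + bn^2 + cn + d. Substituting each data point gives a linear system:
  a + b + c + d = 5
  27a + 9b + 3c + d = 111
  343a + 49b + 7c + d = 1595
  1000a + 100b + 10c + d = 4766
Solving the system yields a = 5, b = -2, c = -4, d = 6.
So P(n) = 5n³ - 2n² - 4n + 6.
Check: P(1) = 5. ✓

P(n) = 5n^3 - 2n^2 - 4n + 6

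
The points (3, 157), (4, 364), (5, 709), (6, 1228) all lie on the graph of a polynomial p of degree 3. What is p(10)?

5764

Using the Lagrange interpolation formula with nodes 3, 4, 5, 6:
  L_0(x) = (x - 4)(x - 5)(x - 6) / -6
  L_1(x) = (x - 3)(x - 5)(x - 6) / 2
  L_2(x) = (x - 3)(x - 4)(x - 6) / -2
  L_3(x) = (x - 3)(x - 4)(x - 5) / 6
Then p(x) = 157·L_0(x) + 364·L_1(x) + 709·L_2(x) + 1228·L_3(x).
Expanding and collecting terms gives p(x) = 6x^3 - 3x^2 + 6x + 4.
Evaluating at x = 10: p(10) = 5764.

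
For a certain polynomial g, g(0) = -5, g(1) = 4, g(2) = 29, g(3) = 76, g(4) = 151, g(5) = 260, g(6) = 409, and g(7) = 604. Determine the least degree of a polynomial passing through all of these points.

Forward differences of the values at n = 0, 1, 2, 3, 4, 5, 6, 7:
  g  : -5  4  29  76  151  260  409  604
  Δ  : 9  25  47  75  109  149  195
  Δ^2: 16  22  28  34  40  46
  Δ^3: 6  6  6  6  6
  Δ^4: 0  0  0  0
  Δ^5: 0  0  0
  Δ^6: 0  0
  Δ^7: 0
The third differences are constant (6) and nonzero, while all higher differences vanish, so the minimal degree is 3.

3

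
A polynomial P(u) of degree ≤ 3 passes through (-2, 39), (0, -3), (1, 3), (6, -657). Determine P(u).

Write P(u) = au^3 + bu^2 + cu + d. Substituting each data point gives a linear system:
  -8a + 4b - 2c + d = 39
  d = -3
  a + b + c + d = 3
  216a + 36b + 6c + d = -657
Solving the system yields a = -4, b = 5, c = 5, d = -3.
So P(u) = -4u³ + 5u² + 5u - 3.
Check: P(6) = -657. ✓

P(u) = -4u^3 + 5u^2 + 5u - 3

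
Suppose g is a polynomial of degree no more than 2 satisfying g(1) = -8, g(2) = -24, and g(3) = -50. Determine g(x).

Write g(x) = ax^2 + bx + c. Substituting each data point gives a linear system:
  a + b + c = -8
  4a + 2b + c = -24
  9a + 3b + c = -50
Solving the system yields a = -5, b = -1, c = -2.
So g(x) = -5x² - x - 2.
Check: g(1) = -8. ✓

g(x) = -5x^2 - x - 2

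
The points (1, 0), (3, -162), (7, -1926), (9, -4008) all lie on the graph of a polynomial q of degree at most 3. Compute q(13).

Write q(u) = au^3 + bu^2 + cu + d. Substituting each data point gives a linear system:
  a + b + c + d = 0
  27a + 9b + 3c + d = -162
  343a + 49b + 7c + d = -1926
  729a + 81b + 9c + d = -4008
Solving the system yields a = -5, b = -5, c = 4, d = 6.
So q(u) = -5u^3 - 5u^2 + 4u + 6.
Then q(13) = -11772.

-11772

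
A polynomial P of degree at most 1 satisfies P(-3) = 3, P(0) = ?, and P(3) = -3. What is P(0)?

0

The 2 known points determine the degree-1 polynomial uniquely.
Write P(n) = an + b. Substituting each data point gives a linear system:
  -3a + b = 3
  3a + b = -3
Solving the system yields a = -1, b = 0.
So P(n) = -n.
Then P(0) = 0.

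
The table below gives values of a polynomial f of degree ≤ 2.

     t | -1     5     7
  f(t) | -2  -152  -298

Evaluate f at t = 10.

-607

Using the Lagrange interpolation formula with nodes -1, 5, 7:
  L_0(t) = (t - 5)(t - 7) / 48
  L_1(t) = (t + 1)(t - 7) / -12
  L_2(t) = (t + 1)(t - 5) / 16
Then f(t) = -2·L_0(t) - 152·L_1(t) - 298·L_2(t).
Expanding and collecting terms gives f(t) = -6t² - t + 3.
Evaluating at t = 10: f(10) = -607.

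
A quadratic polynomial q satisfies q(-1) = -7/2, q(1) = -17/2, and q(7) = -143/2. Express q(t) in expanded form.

Using the Lagrange interpolation formula with nodes -1, 1, 7:
  L_0(t) = (t - 1)(t - 7) / 16
  L_1(t) = (t + 1)(t - 7) / -12
  L_2(t) = (t + 1)(t - 1) / 48
Then q(t) = -7/2·L_0(t) - 17/2·L_1(t) - 143/2·L_2(t).
Expanding and collecting terms gives q(t) = -t^2 - (5/2)t - 5.
Check: q(-1) = -7/2. ✓

q(t) = -t^2 - (5/2)t - 5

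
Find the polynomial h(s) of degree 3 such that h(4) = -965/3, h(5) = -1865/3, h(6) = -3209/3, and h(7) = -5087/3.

Using the Lagrange interpolation formula with nodes 4, 5, 6, 7:
  L_0(s) = (s - 5)(s - 6)(s - 7) / -6
  L_1(s) = (s - 4)(s - 6)(s - 7) / 2
  L_2(s) = (s - 4)(s - 5)(s - 7) / -2
  L_3(s) = (s - 4)(s - 5)(s - 6) / 6
Then h(s) = -965/3·L_0(s) - 1865/3·L_1(s) - 3209/3·L_2(s) - 5087/3·L_3(s).
Expanding and collecting terms gives h(s) = -5s^3 + s^2 - 4s - 5/3.
Check: h(4) = -965/3. ✓

h(s) = -5s^3 + s^2 - 4s - 5/3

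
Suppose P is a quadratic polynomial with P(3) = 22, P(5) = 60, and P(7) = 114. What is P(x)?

Using the Lagrange interpolation formula with nodes 3, 5, 7:
  L_0(x) = (x - 5)(x - 7) / 8
  L_1(x) = (x - 3)(x - 7) / -4
  L_2(x) = (x - 3)(x - 5) / 8
Then P(x) = 22·L_0(x) + 60·L_1(x) + 114·L_2(x).
Expanding and collecting terms gives P(x) = 2x^2 + 3x - 5.
Check: P(3) = 22. ✓

P(x) = 2x^2 + 3x - 5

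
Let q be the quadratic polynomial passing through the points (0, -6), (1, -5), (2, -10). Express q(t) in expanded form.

Write q(t) = at^2 + bt + c. Substituting each data point gives a linear system:
  c = -6
  a + b + c = -5
  4a + 2b + c = -10
Solving the system yields a = -3, b = 4, c = -6.
So q(t) = -3t^2 + 4t - 6.
Check: q(2) = -10. ✓

q(t) = -3t^2 + 4t - 6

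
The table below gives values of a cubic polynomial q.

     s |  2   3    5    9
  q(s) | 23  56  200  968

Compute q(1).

8

Write q(s) = as^3 + bs^2 + cs + d. Substituting each data point gives a linear system:
  8a + 4b + 2c + d = 23
  27a + 9b + 3c + d = 56
  125a + 25b + 5c + d = 200
  729a + 81b + 9c + d = 968
Solving the system yields a = 1, b = 3, c = -1, d = 5.
So q(s) = s^3 + 3s^2 - s + 5.
Then q(1) = 8.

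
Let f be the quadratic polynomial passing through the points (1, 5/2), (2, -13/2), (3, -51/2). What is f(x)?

f(x) = -5x^2 + 6x + 3/2

Using the Lagrange interpolation formula with nodes 1, 2, 3:
  L_0(x) = (x - 2)(x - 3) / 2
  L_1(x) = (x - 1)(x - 3) / -1
  L_2(x) = (x - 1)(x - 2) / 2
Then f(x) = 5/2·L_0(x) - 13/2·L_1(x) - 51/2·L_2(x).
Expanding and collecting terms gives f(x) = -5x² + 6x + 3/2.
Check: f(3) = -51/2. ✓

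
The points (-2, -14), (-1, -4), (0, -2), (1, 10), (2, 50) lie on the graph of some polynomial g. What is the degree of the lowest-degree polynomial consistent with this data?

3

Forward differences of the values at s = -2, -1, 0, 1, 2:
  g  : -14  -4  -2  10  50
  Δ  : 10  2  12  40
  Δ^2: -8  10  28
  Δ^3: 18  18
  Δ^4: 0
The third differences are constant (18) and nonzero, while all higher differences vanish, so the minimal degree is 3.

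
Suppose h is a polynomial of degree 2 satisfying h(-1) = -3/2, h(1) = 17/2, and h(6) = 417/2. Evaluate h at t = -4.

117/2

Using the Lagrange interpolation formula with nodes -1, 1, 6:
  L_0(t) = (t - 1)(t - 6) / 14
  L_1(t) = (t + 1)(t - 6) / -10
  L_2(t) = (t + 1)(t - 1) / 35
Then h(t) = -3/2·L_0(t) + 17/2·L_1(t) + 417/2·L_2(t).
Expanding and collecting terms gives h(t) = 5t^2 + 5t - 3/2.
Evaluating at t = -4: h(-4) = 117/2.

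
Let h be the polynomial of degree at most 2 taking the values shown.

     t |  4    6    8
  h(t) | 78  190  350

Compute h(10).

558

Forward differences of the values at t = 4, 6, 8:
  h  : 78  190  350
  Δ  : 112  160
  Δ^2: 48
The second differences are constant, confirming degree 2.
Interpolating (Newton forward form) and evaluating at t = 10 gives h(10) = 558.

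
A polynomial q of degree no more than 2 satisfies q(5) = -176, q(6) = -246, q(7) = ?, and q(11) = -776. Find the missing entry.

-328

The 3 known points determine the degree-2 polynomial uniquely.
Write q(t) = at^2 + bt + c. Substituting each data point gives a linear system:
  25a + 5b + c = -176
  36a + 6b + c = -246
  121a + 11b + c = -776
Solving the system yields a = -6, b = -4, c = -6.
So q(t) = -6t^2 - 4t - 6.
Then q(7) = -328.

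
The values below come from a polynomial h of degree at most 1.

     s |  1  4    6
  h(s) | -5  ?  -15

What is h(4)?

The 2 known points determine the degree-1 polynomial uniquely.
Write h(s) = as + b. Substituting each data point gives a linear system:
  a + b = -5
  6a + b = -15
Solving the system yields a = -2, b = -3.
So h(s) = -2s - 3.
Then h(4) = -11.

-11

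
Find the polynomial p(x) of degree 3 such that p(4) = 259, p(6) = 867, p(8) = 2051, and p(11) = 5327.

Using the Lagrange interpolation formula with nodes 4, 6, 8, 11:
  L_0(x) = (x - 6)(x - 8)(x - 11) / -56
  L_1(x) = (x - 4)(x - 8)(x - 11) / 20
  L_2(x) = (x - 4)(x - 6)(x - 11) / -24
  L_3(x) = (x - 4)(x - 6)(x - 8) / 105
Then p(x) = 259·L_0(x) + 867·L_1(x) + 2051·L_2(x) + 5327·L_3(x).
Expanding and collecting terms gives p(x) = 4x³ + 3.
Check: p(8) = 2051. ✓

p(x) = 4x^3 + 3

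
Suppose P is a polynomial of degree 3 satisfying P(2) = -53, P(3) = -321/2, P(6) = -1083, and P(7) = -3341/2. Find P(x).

P(x) = -4x^3 - 6x^2 - (3/2)x + 6

Using the Lagrange interpolation formula with nodes 2, 3, 6, 7:
  L_0(x) = (x - 3)(x - 6)(x - 7) / -20
  L_1(x) = (x - 2)(x - 6)(x - 7) / 12
  L_2(x) = (x - 2)(x - 3)(x - 7) / -12
  L_3(x) = (x - 2)(x - 3)(x - 6) / 20
Then P(x) = -53·L_0(x) - 321/2·L_1(x) - 1083·L_2(x) - 3341/2·L_3(x).
Expanding and collecting terms gives P(x) = -4x^3 - 6x^2 - (3/2)x + 6.
Check: P(6) = -1083. ✓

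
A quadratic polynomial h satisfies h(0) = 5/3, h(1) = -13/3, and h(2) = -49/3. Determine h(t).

h(t) = -3t^2 - 3t + 5/3

Write h(t) = at^2 + bt + c. Substituting each data point gives a linear system:
  c = 5/3
  a + b + c = -13/3
  4a + 2b + c = -49/3
Solving the system yields a = -3, b = -3, c = 5/3.
So h(t) = -3t^2 - 3t + 5/3.
Check: h(1) = -13/3. ✓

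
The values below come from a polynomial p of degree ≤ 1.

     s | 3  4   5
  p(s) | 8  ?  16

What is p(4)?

12

On equispaced nodes a degree-1 polynomial has vanishing second forward difference, so
  p(3) - 2·p(4) + p(5) = 0.
Substituting the known values and solving for p(4):
  -2·p(4) = -24
  p(4) = 12.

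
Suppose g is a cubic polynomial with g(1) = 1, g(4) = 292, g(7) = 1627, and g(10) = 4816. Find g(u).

g(u) = 5u^3 - 2u^2 + 2u - 4

Write g(u) = au^3 + bu^2 + cu + d. Substituting each data point gives a linear system:
  a + b + c + d = 1
  64a + 16b + 4c + d = 292
  343a + 49b + 7c + d = 1627
  1000a + 100b + 10c + d = 4816
Solving the system yields a = 5, b = -2, c = 2, d = -4.
So g(u) = 5u^3 - 2u^2 + 2u - 4.
Check: g(4) = 292. ✓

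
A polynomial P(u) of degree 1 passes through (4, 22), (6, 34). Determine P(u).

P(u) = 6u - 2

Write P(u) = au + b. Substituting each data point gives a linear system:
  4a + b = 22
  6a + b = 34
Solving the system yields a = 6, b = -2.
So P(u) = 6u - 2.
Check: P(6) = 34. ✓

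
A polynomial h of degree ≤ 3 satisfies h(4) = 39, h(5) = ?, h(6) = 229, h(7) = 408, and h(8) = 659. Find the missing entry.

110

The 4 known points determine the degree-3 polynomial uniquely.
Write h(t) = at^3 + bt^2 + ct + d. Substituting each data point gives a linear system:
  64a + 16b + 4c + d = 39
  216a + 36b + 6c + d = 229
  343a + 49b + 7c + d = 408
  512a + 64b + 8c + d = 659
Solving the system yields a = 2, b = -6, c = 3, d = -5.
So h(t) = 2t^3 - 6t^2 + 3t - 5.
Then h(5) = 110.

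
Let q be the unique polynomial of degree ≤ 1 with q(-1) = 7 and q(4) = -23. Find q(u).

Write q(u) = au + b. Substituting each data point gives a linear system:
  -a + b = 7
  4a + b = -23
Solving the system yields a = -6, b = 1.
So q(u) = -6u + 1.
Check: q(4) = -23. ✓

q(u) = -6u + 1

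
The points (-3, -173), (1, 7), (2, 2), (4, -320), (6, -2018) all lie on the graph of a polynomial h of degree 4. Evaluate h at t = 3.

-71

Write h(t) = at^4 + bt^3 + ct^2 + dt + e. Substituting each data point gives a linear system:
  81a - 27b + 9c - 3d + e = -173
  a + b + c + d + e = 7
  16a + 8b + 4c + 2d + e = 2
  256a + 64b + 16c + 4d + e = -320
  1296a + 216b + 36c + 6d + e = -2018
Solving the system yields a = -2, b = 2, c = 4, d = -1, e = 4.
So h(t) = -2t^4 + 2t^3 + 4t^2 - t + 4.
Then h(3) = -71.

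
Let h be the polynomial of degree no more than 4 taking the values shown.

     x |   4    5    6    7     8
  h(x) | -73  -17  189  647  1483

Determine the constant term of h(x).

Write h(x) = ax^4 + bx^3 + cx^2 + dx + e. Substituting each data point gives a linear system:
  256a + 64b + 16c + 4d + e = -73
  625a + 125b + 25c + 5d + e = -17
  1296a + 216b + 36c + 6d + e = 189
  2401a + 343b + 49c + 7d + e = 647
  4096a + 512b + 64c + 8d + e = 1483
Solving the system yields a = 1, b = -5, c = -1, d = 1, e = 3.
So h(x) = x^4 - 5x^3 - x^2 + x + 3.
The constant term is 3.

3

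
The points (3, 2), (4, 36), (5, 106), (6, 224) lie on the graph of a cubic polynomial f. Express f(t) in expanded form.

f(t) = 2t^3 - 6t^2 + 2t - 4

Using the Lagrange interpolation formula with nodes 3, 4, 5, 6:
  L_0(t) = (t - 4)(t - 5)(t - 6) / -6
  L_1(t) = (t - 3)(t - 5)(t - 6) / 2
  L_2(t) = (t - 3)(t - 4)(t - 6) / -2
  L_3(t) = (t - 3)(t - 4)(t - 5) / 6
Then f(t) = 2·L_0(t) + 36·L_1(t) + 106·L_2(t) + 224·L_3(t).
Expanding and collecting terms gives f(t) = 2t³ - 6t² + 2t - 4.
Check: f(5) = 106. ✓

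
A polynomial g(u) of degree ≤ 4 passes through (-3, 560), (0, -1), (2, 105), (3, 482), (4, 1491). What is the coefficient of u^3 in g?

Write g(u) = au^4 + bu^3 + cu^2 + du + e. Substituting each data point gives a linear system:
  81a - 27b + 9c - 3d + e = 560
  e = -1
  16a + 8b + 4c + 2d + e = 105
  81a + 27b + 9c + 3d + e = 482
  256a + 64b + 16c + 4d + e = 1491
Solving the system yields a = 6, b = -2, c = 4, d = 5, e = -1.
So g(u) = 6u^4 - 2u^3 + 4u^2 + 5u - 1.
The coefficient of u^3 is -2.

-2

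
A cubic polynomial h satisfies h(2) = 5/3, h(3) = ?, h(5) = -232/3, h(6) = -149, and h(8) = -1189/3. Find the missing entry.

-8

The 4 known points determine the degree-3 polynomial uniquely.
Write h(n) = an^3 + bn^2 + cn + d. Substituting each data point gives a linear system:
  8a + 4b + 2c + d = 5/3
  125a + 25b + 5c + d = -232/3
  216a + 36b + 6c + d = -149
  512a + 64b + 8c + d = -1189/3
Solving the system yields a = -1, b = 5/3, c = 1, d = 1.
So h(n) = -n^3 + (5/3)n^2 + n + 1.
Then h(3) = -8.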